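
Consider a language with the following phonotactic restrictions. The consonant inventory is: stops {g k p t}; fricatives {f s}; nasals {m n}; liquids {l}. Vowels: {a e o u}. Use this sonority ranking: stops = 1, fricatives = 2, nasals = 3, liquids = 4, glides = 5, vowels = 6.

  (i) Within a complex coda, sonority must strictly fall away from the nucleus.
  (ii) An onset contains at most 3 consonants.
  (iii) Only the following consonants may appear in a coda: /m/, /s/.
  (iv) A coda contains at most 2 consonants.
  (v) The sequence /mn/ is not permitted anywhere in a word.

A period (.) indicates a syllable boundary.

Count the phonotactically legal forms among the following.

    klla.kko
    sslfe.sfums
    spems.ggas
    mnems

klla.kko — σ1 onset /kll/ (3C), coda /∅/ ok; σ2 onset /kk/ (2C), coda /∅/ ok → phonotactically legal
sslfe.sfums — violates constraint (ii): syllable 1 onset /sslf/ has 4 consonants (> 3) → phonotactically illegal
spems.ggas — σ1 onset /sp/ (2C), coda /ms/ (3→2 falls) ok; σ2 onset /gg/ (2C), coda /s/ ok → phonotactically legal
mnems — violates constraint (v): contains banned sequence /mn/ → phonotactically illegal
Phonotactically legal: klla.kko, spems.ggas → 2.

2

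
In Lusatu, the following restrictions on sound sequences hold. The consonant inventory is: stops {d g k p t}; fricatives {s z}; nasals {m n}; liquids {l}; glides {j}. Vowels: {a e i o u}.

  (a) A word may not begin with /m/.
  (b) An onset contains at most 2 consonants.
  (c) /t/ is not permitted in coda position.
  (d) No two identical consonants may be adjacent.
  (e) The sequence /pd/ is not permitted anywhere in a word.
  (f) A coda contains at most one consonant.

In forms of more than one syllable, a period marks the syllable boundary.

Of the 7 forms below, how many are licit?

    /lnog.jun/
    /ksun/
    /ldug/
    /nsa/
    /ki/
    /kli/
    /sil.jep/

7

/lnog.jun/ — σ1 onset /ln/ (2C), coda /g/ ok; σ2 onset /j/, coda /n/ ok → licit
/ksun/ — σ1 onset /ks/ (2C), coda /n/ ok → licit
/ldug/ — σ1 onset /ld/ (2C), coda /g/ ok → licit
/nsa/ — σ1 onset /ns/ (2C), coda /∅/ ok → licit
/ki/ — σ1 onset /k/, coda /∅/ ok → licit
/kli/ — σ1 onset /kl/ (2C), coda /∅/ ok → licit
/sil.jep/ — σ1 onset /s/, coda /l/ ok; σ2 onset /j/, coda /p/ ok → licit
Licit: /lnog.jun/, /ksun/, /ldug/, /nsa/, /ki/, /kli/, /sil.jep/ → 7.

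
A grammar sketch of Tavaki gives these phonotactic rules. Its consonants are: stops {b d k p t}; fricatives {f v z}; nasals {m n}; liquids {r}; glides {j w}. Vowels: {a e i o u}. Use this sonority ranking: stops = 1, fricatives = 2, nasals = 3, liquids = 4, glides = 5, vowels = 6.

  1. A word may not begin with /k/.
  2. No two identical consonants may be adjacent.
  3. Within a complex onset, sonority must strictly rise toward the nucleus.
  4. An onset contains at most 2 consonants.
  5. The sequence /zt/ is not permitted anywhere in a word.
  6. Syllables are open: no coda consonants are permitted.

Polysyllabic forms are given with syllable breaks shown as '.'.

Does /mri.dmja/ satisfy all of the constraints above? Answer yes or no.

/mri.dmja/ — violates constraint 4: syllable 2 onset /dmj/ has 3 consonants (> 2) → not permitted

no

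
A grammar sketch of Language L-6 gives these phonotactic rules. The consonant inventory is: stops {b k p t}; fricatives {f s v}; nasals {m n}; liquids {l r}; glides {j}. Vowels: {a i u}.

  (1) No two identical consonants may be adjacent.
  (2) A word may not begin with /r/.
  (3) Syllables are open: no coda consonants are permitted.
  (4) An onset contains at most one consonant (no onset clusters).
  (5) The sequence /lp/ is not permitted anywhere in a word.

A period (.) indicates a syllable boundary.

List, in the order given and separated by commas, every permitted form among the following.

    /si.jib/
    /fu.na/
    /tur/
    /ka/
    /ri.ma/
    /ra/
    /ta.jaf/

/si.jib/ — violates constraint 3: syllable 2 coda /b/ has 1 consonant (> 0) → not permitted
/fu.na/ — σ1 onset /f/, coda /∅/ ok; σ2 onset /n/, coda /∅/ ok → permitted
/tur/ — violates constraint 3: syllable 1 coda /r/ has 1 consonant (> 0) → not permitted
/ka/ — σ1 onset /k/, coda /∅/ ok → permitted
/ri.ma/ — violates constraint 2: word begins with /r/ → not permitted
/ra/ — violates constraint 2: word begins with /r/ → not permitted
/ta.jaf/ — violates constraint 3: syllable 2 coda /f/ has 1 consonant (> 0) → not permitted

/fu.na/, /ka/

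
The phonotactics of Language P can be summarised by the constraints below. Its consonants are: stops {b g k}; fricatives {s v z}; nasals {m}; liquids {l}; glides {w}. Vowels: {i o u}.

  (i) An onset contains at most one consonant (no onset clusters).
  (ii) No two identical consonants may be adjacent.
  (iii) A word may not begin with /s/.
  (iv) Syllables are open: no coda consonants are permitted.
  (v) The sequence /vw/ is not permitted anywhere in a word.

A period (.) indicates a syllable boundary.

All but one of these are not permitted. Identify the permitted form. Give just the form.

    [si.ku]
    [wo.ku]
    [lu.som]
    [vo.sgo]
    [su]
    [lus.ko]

[si.ku] — violates constraint (iii): word begins with /s/ → not permitted
[wo.ku] — σ1 onset /w/, coda /∅/ ok; σ2 onset /k/, coda /∅/ ok → permitted
[lu.som] — violates constraint (iv): syllable 2 coda /m/ has 1 consonant (> 0) → not permitted
[vo.sgo] — violates constraint (i): syllable 2 onset /sg/ has 2 consonants (> 1) → not permitted
[su] — violates constraint (iii): word begins with /s/ → not permitted
[lus.ko] — violates constraint (iv): syllable 1 coda /s/ has 1 consonant (> 0) → not permitted

[wo.ku]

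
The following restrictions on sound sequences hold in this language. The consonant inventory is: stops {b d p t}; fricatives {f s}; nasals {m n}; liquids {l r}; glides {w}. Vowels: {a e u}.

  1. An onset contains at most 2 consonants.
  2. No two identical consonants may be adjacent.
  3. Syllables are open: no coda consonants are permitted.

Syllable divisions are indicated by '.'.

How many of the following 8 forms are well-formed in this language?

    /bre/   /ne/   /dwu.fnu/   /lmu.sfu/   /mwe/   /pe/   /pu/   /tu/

/bre/ — σ1 onset /br/ (2C), coda /∅/ ok → well-formed
/ne/ — σ1 onset /n/, coda /∅/ ok → well-formed
/dwu.fnu/ — σ1 onset /dw/ (2C), coda /∅/ ok; σ2 onset /fn/ (2C), coda /∅/ ok → well-formed
/lmu.sfu/ — σ1 onset /lm/ (2C), coda /∅/ ok; σ2 onset /sf/ (2C), coda /∅/ ok → well-formed
/mwe/ — σ1 onset /mw/ (2C), coda /∅/ ok → well-formed
/pe/ — σ1 onset /p/, coda /∅/ ok → well-formed
/pu/ — σ1 onset /p/, coda /∅/ ok → well-formed
/tu/ — σ1 onset /t/, coda /∅/ ok → well-formed
Well-formed: /bre/, /ne/, /dwu.fnu/, /lmu.sfu/, /mwe/, /pe/, /pu/, /tu/ → 8.

8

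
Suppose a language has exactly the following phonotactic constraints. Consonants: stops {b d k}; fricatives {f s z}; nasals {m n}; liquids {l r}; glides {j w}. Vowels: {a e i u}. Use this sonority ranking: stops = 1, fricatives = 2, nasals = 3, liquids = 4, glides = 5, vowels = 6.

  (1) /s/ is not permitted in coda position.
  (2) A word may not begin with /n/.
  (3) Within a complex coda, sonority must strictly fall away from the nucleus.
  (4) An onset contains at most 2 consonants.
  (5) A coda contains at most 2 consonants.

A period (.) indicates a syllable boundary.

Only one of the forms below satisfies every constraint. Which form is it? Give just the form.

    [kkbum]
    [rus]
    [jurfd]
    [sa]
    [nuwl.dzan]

[sa]

[kkbum] — violates constraint 4: syllable 1 onset /kkb/ has 3 consonants (> 2) → illicit
[rus] — violates constraint 1: syllable 1 coda contains /s/ → illicit
[jurfd] — violates constraint 5: syllable 1 coda /rfd/ has 3 consonants (> 2) → illicit
[sa] — σ1 onset /s/, coda /∅/ ok → licit
[nuwl.dzan] — violates constraint 2: word begins with /n/ → illicit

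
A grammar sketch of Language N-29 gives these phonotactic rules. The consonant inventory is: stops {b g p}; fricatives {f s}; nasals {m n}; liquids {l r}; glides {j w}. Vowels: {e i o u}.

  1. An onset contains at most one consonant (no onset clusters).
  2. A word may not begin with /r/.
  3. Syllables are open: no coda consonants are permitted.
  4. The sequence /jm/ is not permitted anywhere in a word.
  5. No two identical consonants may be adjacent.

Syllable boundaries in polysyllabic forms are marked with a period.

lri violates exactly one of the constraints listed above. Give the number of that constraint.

1

lri: syllable 1 onset /lr/ has 2 consonants (> 1).
This is a violation of constraint 1: "An onset contains at most one consonant (no onset clusters)."
The remaining constraints (2, 3, 4, 5) are satisfied.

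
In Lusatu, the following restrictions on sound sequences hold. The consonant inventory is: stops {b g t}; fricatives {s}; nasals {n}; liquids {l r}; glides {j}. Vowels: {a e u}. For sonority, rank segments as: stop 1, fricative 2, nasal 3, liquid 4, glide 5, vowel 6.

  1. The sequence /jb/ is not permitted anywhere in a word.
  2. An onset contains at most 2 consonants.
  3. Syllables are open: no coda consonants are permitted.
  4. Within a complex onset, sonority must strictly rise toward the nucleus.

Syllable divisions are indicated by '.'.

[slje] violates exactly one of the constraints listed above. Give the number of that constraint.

2

[slje]: syllable 1 onset /slj/ has 3 consonants (> 2).
This is a violation of constraint 2: "An onset contains at most 2 consonants."
The remaining constraints (1, 3, 4) are satisfied.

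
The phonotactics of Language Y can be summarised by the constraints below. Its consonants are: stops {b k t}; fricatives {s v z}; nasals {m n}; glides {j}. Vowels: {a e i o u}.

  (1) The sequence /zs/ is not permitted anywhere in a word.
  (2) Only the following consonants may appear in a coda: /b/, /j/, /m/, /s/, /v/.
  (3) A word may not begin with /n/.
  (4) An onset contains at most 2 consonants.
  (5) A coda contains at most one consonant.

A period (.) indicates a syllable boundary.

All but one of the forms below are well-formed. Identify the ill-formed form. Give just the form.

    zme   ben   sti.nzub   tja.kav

ben

zme — σ1 onset /zm/ (2C), coda /∅/ ok → well-formed
ben — violates constraint 2: syllable 1 coda contains /n/, which is not a licensed coda consonant → ill-formed
sti.nzub — σ1 onset /st/ (2C), coda /∅/ ok; σ2 onset /nz/ (2C), coda /b/ ok → well-formed
tja.kav — σ1 onset /tj/ (2C), coda /∅/ ok; σ2 onset /k/, coda /v/ ok → well-formed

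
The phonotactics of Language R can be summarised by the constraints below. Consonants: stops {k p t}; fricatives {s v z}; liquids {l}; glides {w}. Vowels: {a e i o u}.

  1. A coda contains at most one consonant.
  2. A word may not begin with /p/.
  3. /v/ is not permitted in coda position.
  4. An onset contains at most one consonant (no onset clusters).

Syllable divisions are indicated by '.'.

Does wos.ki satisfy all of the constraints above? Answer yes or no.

wos.ki — σ1 onset /w/, coda /s/ ok; σ2 onset /k/, coda /∅/ ok → permitted

yes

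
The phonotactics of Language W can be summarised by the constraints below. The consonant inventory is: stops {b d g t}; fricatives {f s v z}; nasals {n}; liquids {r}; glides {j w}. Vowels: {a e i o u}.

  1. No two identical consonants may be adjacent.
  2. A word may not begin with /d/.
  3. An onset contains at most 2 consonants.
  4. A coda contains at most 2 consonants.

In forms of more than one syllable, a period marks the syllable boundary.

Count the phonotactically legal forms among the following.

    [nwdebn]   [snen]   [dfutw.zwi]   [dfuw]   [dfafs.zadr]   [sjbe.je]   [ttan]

[nwdebn] — violates constraint 3: syllable 1 onset /nwd/ has 3 consonants (> 2) → phonotactically illegal
[snen] — σ1 onset /sn/ (2C), coda /n/ ok → phonotactically legal
[dfutw.zwi] — violates constraint 2: word begins with /d/ → phonotactically illegal
[dfuw] — violates constraint 2: word begins with /d/ → phonotactically illegal
[dfafs.zadr] — violates constraint 2: word begins with /d/ → phonotactically illegal
[sjbe.je] — violates constraint 3: syllable 1 onset /sjb/ has 3 consonants (> 2) → phonotactically illegal
[ttan] — violates constraint 1: adjacent identical consonants /tt/ → phonotactically illegal
Phonotactically legal: [snen] → 1.

1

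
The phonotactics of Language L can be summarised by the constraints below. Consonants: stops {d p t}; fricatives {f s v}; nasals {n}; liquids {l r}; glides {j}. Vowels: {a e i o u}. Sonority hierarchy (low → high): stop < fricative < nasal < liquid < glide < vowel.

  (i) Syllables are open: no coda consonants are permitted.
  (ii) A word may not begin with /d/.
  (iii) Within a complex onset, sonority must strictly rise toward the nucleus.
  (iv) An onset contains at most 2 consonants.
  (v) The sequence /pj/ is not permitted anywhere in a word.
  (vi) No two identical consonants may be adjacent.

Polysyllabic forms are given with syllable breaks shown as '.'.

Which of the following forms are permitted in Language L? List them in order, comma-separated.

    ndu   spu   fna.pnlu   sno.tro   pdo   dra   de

sno.tro

ndu — violates constraint (iii): syllable 1 onset /nd/: /n/ (nasal, 3) → /d/ (stop, 1) does not rise → not permitted
spu — violates constraint (iii): syllable 1 onset /sp/: /s/ (fricative, 2) → /p/ (stop, 1) does not rise → not permitted
fna.pnlu — violates constraint (iv): syllable 2 onset /pnl/ has 3 consonants (> 2) → not permitted
sno.tro — σ1 onset /sn/ (2→3 rises), coda /∅/ ok; σ2 onset /tr/ (1→4 rises), coda /∅/ ok → permitted
pdo — violates constraint (iii): syllable 1 onset /pd/: /p/ (stop, 1) → /d/ (stop, 1) does not rise → not permitted
dra — violates constraint (ii): word begins with /d/ → not permitted
de — violates constraint (ii): word begins with /d/ → not permitted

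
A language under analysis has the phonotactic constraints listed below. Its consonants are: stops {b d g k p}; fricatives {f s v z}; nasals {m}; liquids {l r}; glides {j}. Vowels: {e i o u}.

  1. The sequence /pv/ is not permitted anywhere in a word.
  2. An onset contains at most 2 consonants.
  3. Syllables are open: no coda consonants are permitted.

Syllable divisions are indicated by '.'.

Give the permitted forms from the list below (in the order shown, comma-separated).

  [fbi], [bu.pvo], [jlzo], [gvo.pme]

[fbi] — σ1 onset /fb/ (2C), coda /∅/ ok → permitted
[bu.pvo] — violates constraint 1: contains banned sequence /pv/ → not permitted
[jlzo] — violates constraint 2: syllable 1 onset /jlz/ has 3 consonants (> 2) → not permitted
[gvo.pme] — σ1 onset /gv/ (2C), coda /∅/ ok; σ2 onset /pm/ (2C), coda /∅/ ok → permitted

[fbi], [gvo.pme]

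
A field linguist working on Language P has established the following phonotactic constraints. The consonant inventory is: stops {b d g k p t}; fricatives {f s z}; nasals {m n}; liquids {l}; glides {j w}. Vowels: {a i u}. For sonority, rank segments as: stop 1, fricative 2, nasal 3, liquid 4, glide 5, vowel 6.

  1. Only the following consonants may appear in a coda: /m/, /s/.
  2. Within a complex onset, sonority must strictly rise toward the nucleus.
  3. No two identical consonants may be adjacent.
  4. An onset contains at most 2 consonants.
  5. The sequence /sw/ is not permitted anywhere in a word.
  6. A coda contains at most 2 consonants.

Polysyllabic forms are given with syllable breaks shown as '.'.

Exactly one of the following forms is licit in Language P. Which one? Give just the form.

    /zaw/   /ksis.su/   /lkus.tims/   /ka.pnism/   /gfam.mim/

/ka.pnism/

/zaw/ — violates constraint 1: syllable 1 coda contains /w/, which is not a licensed coda consonant → illicit
/ksis.su/ — violates constraint 3: adjacent identical consonants /ss/ → illicit
/lkus.tims/ — violates constraint 2: syllable 1 onset /lk/: /l/ (liquid, 4) → /k/ (stop, 1) does not rise → illicit
/ka.pnism/ — σ1 onset /k/, coda /∅/ ok; σ2 onset /pn/ (1→3 rises), coda /sm/ (2C) ok → licit
/gfam.mim/ — violates constraint 3: adjacent identical consonants /mm/ → illicit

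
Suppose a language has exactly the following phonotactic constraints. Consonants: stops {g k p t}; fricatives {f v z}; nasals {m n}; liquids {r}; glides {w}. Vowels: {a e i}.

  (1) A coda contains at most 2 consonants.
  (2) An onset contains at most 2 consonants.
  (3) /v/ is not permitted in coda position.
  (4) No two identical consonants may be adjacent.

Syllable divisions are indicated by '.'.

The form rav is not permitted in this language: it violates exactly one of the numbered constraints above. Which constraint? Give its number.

3

rav: syllable 1 coda contains /v/.
This is a violation of constraint 3: "/v/ is not permitted in coda position."
The remaining constraints (1, 2, 4) are satisfied.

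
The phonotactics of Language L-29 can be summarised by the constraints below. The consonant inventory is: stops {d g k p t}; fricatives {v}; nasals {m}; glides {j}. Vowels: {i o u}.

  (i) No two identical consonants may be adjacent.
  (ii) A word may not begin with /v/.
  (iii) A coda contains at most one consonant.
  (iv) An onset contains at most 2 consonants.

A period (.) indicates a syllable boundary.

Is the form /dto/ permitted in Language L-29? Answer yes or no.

/dto/ — σ1 onset /dt/ (2C), coda /∅/ ok → permitted

yes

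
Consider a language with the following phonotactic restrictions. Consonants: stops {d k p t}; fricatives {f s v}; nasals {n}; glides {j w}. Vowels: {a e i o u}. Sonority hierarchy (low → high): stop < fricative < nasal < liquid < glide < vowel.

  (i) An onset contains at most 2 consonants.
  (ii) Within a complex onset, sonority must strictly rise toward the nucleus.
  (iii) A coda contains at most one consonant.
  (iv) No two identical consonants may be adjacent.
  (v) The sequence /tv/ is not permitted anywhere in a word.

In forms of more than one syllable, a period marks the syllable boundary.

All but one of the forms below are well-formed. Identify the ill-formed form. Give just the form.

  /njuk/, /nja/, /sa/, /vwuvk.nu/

/njuk/ — σ1 onset /nj/ (3→5 rises), coda /k/ ok → well-formed
/nja/ — σ1 onset /nj/ (3→5 rises), coda /∅/ ok → well-formed
/sa/ — σ1 onset /s/, coda /∅/ ok → well-formed
/vwuvk.nu/ — violates constraint (iii): syllable 1 coda /vk/ has 2 consonants (> 1) → ill-formed

/vwuvk.nu/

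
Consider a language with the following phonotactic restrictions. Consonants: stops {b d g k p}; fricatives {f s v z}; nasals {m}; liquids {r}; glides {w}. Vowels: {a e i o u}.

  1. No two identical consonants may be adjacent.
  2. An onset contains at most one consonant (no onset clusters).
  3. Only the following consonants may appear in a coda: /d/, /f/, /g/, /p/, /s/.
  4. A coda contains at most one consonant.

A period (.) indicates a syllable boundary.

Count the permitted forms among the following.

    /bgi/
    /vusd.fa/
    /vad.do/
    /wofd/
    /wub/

0

/bgi/ — violates constraint 2: syllable 1 onset /bg/ has 2 consonants (> 1) → not permitted
/vusd.fa/ — violates constraint 4: syllable 1 coda /sd/ has 2 consonants (> 1) → not permitted
/vad.do/ — violates constraint 1: adjacent identical consonants /dd/ → not permitted
/wofd/ — violates constraint 4: syllable 1 coda /fd/ has 2 consonants (> 1) → not permitted
/wub/ — violates constraint 3: syllable 1 coda contains /b/, which is not a licensed coda consonant → not permitted
No form is permitted → 0.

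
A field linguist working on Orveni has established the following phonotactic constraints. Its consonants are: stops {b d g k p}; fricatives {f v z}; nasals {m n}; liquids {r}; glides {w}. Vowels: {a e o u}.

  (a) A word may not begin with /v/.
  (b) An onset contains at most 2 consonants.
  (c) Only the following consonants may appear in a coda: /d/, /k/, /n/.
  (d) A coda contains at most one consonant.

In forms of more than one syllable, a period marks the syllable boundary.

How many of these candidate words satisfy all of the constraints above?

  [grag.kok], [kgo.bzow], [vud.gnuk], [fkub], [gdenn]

[grag.kok] — violates constraint (c): syllable 1 coda contains /g/, which is not a licensed coda consonant → ill-formed
[kgo.bzow] — violates constraint (c): syllable 2 coda contains /w/, which is not a licensed coda consonant → ill-formed
[vud.gnuk] — violates constraint (a): word begins with /v/ → ill-formed
[fkub] — violates constraint (c): syllable 1 coda contains /b/, which is not a licensed coda consonant → ill-formed
[gdenn] — violates constraint (d): syllable 1 coda /nn/ has 2 consonants (> 1) → ill-formed
No form is well-formed → 0.

0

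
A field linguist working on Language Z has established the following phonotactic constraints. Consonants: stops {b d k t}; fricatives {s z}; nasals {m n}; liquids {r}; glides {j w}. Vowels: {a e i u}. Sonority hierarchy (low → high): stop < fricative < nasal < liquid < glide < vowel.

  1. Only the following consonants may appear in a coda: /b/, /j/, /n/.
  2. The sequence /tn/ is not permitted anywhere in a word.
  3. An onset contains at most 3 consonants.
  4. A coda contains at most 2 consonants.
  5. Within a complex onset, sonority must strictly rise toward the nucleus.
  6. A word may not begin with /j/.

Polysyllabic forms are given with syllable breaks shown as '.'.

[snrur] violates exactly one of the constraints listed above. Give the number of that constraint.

[snrur]: syllable 1 coda contains /r/, which is not a licensed coda consonant.
This is a violation of constraint 1: "Only the following consonants may appear in a coda: /b/, /j/, /n/."
The remaining constraints (2, 3, 4, 5, 6) are satisfied.

1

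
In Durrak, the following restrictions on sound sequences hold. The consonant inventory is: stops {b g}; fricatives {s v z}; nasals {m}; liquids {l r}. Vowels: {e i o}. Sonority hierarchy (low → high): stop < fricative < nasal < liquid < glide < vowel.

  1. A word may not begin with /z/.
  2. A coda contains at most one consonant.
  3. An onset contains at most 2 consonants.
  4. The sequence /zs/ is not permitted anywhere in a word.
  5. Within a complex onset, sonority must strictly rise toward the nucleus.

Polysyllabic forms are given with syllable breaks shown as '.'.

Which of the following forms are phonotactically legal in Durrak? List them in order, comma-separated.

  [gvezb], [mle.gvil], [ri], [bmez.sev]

[gvezb] — violates constraint 2: syllable 1 coda /zb/ has 2 consonants (> 1) → phonotactically illegal
[mle.gvil] — σ1 onset /ml/ (3→4 rises), coda /∅/ ok; σ2 onset /gv/ (1→2 rises), coda /l/ ok → phonotactically legal
[ri] — σ1 onset /r/, coda /∅/ ok → phonotactically legal
[bmez.sev] — violates constraint 4: contains banned sequence /zs/ → phonotactically illegal

[mle.gvil], [ri]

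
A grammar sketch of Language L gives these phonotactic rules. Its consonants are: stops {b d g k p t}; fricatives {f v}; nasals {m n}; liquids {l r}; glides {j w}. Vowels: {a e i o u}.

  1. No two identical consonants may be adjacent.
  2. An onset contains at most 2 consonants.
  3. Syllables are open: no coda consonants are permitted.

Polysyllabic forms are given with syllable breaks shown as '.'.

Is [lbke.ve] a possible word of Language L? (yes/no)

[lbke.ve] — violates constraint 2: syllable 1 onset /lbk/ has 3 consonants (> 2) → ill-formed

no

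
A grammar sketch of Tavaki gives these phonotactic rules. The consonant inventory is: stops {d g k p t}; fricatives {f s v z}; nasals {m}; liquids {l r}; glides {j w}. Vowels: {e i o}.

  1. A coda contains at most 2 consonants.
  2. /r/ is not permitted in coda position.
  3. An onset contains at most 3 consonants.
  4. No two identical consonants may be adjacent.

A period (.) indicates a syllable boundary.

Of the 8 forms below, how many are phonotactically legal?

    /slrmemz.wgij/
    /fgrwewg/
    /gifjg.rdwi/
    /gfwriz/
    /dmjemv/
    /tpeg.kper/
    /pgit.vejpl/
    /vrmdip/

1

/slrmemz.wgij/ — violates constraint 3: syllable 1 onset /slrm/ has 4 consonants (> 3) → phonotactically illegal
/fgrwewg/ — violates constraint 3: syllable 1 onset /fgrw/ has 4 consonants (> 3) → phonotactically illegal
/gifjg.rdwi/ — violates constraint 1: syllable 1 coda /fjg/ has 3 consonants (> 2) → phonotactically illegal
/gfwriz/ — violates constraint 3: syllable 1 onset /gfwr/ has 4 consonants (> 3) → phonotactically illegal
/dmjemv/ — σ1 onset /dmj/ (3C), coda /mv/ (2C) ok → phonotactically legal
/tpeg.kper/ — violates constraint 2: syllable 2 coda contains /r/ → phonotactically illegal
/pgit.vejpl/ — violates constraint 1: syllable 2 coda /jpl/ has 3 consonants (> 2) → phonotactically illegal
/vrmdip/ — violates constraint 3: syllable 1 onset /vrmd/ has 4 consonants (> 3) → phonotactically illegal
Phonotactically legal: /dmjemv/ → 1.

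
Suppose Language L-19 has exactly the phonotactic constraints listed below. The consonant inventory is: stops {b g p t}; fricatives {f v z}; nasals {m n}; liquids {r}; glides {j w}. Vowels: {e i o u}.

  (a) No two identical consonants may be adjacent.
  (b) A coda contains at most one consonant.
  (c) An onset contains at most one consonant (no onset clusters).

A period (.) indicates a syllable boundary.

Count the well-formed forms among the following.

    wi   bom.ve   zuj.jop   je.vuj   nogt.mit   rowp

3

wi — σ1 onset /w/, coda /∅/ ok → well-formed
bom.ve — σ1 onset /b/, coda /m/ ok; σ2 onset /v/, coda /∅/ ok → well-formed
zuj.jop — violates constraint (a): adjacent identical consonants /jj/ → ill-formed
je.vuj — σ1 onset /j/, coda /∅/ ok; σ2 onset /v/, coda /j/ ok → well-formed
nogt.mit — violates constraint (b): syllable 1 coda /gt/ has 2 consonants (> 1) → ill-formed
rowp — violates constraint (b): syllable 1 coda /wp/ has 2 consonants (> 1) → ill-formed
Well-formed: wi, bom.ve, je.vuj → 3.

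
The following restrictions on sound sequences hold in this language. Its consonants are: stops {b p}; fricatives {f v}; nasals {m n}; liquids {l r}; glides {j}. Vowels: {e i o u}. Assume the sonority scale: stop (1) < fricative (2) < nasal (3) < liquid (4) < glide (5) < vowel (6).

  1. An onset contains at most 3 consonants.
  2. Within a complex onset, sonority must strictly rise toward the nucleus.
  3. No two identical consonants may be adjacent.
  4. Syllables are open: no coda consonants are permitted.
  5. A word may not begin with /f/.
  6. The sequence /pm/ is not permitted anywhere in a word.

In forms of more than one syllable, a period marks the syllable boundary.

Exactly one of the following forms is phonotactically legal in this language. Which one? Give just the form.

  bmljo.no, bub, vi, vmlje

vi

bmljo.no — violates constraint 1: syllable 1 onset /bmlj/ has 4 consonants (> 3) → phonotactically illegal
bub — violates constraint 4: syllable 1 coda /b/ has 1 consonant (> 0) → phonotactically illegal
vi — σ1 onset /v/, coda /∅/ ok → phonotactically legal
vmlje — violates constraint 1: syllable 1 onset /vmlj/ has 4 consonants (> 3) → phonotactically illegal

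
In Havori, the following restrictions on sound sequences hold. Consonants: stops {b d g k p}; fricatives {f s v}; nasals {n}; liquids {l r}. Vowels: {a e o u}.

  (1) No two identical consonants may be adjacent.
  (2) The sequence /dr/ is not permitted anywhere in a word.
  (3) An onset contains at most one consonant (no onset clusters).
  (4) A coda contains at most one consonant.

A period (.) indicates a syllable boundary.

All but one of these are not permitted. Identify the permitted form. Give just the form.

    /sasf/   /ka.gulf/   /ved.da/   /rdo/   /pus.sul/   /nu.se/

/nu.se/

/sasf/ — violates constraint 4: syllable 1 coda /sf/ has 2 consonants (> 1) → not permitted
/ka.gulf/ — violates constraint 4: syllable 2 coda /lf/ has 2 consonants (> 1) → not permitted
/ved.da/ — violates constraint 1: adjacent identical consonants /dd/ → not permitted
/rdo/ — violates constraint 3: syllable 1 onset /rd/ has 2 consonants (> 1) → not permitted
/pus.sul/ — violates constraint 1: adjacent identical consonants /ss/ → not permitted
/nu.se/ — σ1 onset /n/, coda /∅/ ok; σ2 onset /s/, coda /∅/ ok → permitted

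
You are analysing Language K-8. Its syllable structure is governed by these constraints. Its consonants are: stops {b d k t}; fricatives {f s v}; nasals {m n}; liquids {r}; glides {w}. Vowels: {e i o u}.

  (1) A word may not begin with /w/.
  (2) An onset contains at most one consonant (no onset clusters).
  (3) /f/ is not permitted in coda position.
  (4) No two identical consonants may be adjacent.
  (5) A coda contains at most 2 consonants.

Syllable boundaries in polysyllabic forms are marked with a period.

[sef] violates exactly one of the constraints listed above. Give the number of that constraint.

[sef]: syllable 1 coda contains /f/.
This is a violation of constraint 3: "/f/ is not permitted in coda position."
The remaining constraints (1, 2, 4, 5) are satisfied.

3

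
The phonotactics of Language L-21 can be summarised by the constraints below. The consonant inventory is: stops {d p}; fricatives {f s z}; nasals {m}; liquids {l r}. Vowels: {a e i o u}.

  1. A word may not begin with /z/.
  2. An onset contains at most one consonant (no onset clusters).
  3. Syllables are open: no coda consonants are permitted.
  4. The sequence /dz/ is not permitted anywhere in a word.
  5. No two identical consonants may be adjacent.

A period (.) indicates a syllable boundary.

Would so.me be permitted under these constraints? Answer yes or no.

yes

so.me — σ1 onset /s/, coda /∅/ ok; σ2 onset /m/, coda /∅/ ok → permitted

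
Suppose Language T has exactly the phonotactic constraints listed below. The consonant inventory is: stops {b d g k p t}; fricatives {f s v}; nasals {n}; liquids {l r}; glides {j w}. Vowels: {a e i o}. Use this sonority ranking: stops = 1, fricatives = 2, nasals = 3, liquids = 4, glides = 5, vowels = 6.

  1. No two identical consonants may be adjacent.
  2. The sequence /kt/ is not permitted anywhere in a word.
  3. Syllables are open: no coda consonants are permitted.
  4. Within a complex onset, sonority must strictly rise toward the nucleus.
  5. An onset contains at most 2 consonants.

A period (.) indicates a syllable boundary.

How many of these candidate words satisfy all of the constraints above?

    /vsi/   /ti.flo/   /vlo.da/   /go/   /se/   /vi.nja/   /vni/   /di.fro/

/vsi/ — violates constraint 4: syllable 1 onset /vs/: /v/ (fricative, 2) → /s/ (fricative, 2) does not rise → not permitted
/ti.flo/ — σ1 onset /t/, coda /∅/ ok; σ2 onset /fl/ (2→4 rises), coda /∅/ ok → permitted
/vlo.da/ — σ1 onset /vl/ (2→4 rises), coda /∅/ ok; σ2 onset /d/, coda /∅/ ok → permitted
/go/ — σ1 onset /g/, coda /∅/ ok → permitted
/se/ — σ1 onset /s/, coda /∅/ ok → permitted
/vi.nja/ — σ1 onset /v/, coda /∅/ ok; σ2 onset /nj/ (3→5 rises), coda /∅/ ok → permitted
/vni/ — σ1 onset /vn/ (2→3 rises), coda /∅/ ok → permitted
/di.fro/ — σ1 onset /d/, coda /∅/ ok; σ2 onset /fr/ (2→4 rises), coda /∅/ ok → permitted
Permitted: /ti.flo/, /vlo.da/, /go/, /se/, /vi.nja/, /vni/, /di.fro/ → 7.

7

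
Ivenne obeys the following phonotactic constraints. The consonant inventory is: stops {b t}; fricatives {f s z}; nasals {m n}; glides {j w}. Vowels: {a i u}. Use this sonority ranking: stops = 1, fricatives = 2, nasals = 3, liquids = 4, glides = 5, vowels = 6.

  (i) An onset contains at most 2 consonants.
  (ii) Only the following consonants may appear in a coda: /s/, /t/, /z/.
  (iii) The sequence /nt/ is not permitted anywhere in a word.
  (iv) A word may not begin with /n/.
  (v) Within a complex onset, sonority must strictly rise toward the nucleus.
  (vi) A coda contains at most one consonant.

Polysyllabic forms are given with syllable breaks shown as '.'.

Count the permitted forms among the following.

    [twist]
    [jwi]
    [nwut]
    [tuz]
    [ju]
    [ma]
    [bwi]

[twist] — violates constraint (vi): syllable 1 coda /st/ has 2 consonants (> 1) → not permitted
[jwi] — violates constraint (v): syllable 1 onset /jw/: /j/ (glide, 5) → /w/ (glide, 5) does not rise → not permitted
[nwut] — violates constraint (iv): word begins with /n/ → not permitted
[tuz] — σ1 onset /t/, coda /z/ ok → permitted
[ju] — σ1 onset /j/, coda /∅/ ok → permitted
[ma] — σ1 onset /m/, coda /∅/ ok → permitted
[bwi] — σ1 onset /bw/ (1→5 rises), coda /∅/ ok → permitted
Permitted: [tuz], [ju], [ma], [bwi] → 4.

4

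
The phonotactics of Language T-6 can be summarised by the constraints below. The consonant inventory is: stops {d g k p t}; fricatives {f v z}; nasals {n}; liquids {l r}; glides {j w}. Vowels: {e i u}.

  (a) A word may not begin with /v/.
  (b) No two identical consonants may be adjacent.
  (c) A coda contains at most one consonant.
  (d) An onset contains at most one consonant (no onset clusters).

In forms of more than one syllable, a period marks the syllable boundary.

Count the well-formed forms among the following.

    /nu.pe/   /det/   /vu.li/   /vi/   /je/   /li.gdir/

/nu.pe/ — σ1 onset /n/, coda /∅/ ok; σ2 onset /p/, coda /∅/ ok → well-formed
/det/ — σ1 onset /d/, coda /t/ ok → well-formed
/vu.li/ — violates constraint (a): word begins with /v/ → ill-formed
/vi/ — violates constraint (a): word begins with /v/ → ill-formed
/je/ — σ1 onset /j/, coda /∅/ ok → well-formed
/li.gdir/ — violates constraint (d): syllable 2 onset /gd/ has 2 consonants (> 1) → ill-formed
Well-formed: /nu.pe/, /det/, /je/ → 3.

3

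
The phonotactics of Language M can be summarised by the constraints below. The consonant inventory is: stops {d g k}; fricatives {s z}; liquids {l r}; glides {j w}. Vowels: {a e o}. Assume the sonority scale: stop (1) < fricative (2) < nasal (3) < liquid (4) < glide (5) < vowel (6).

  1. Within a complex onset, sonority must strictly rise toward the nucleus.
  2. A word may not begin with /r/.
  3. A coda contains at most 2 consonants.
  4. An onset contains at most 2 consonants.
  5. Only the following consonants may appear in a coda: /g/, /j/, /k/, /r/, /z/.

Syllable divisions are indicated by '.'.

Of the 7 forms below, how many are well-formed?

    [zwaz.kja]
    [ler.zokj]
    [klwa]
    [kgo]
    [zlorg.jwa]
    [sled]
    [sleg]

3

[zwaz.kja] — σ1 onset /zw/ (2→5 rises), coda /z/ ok; σ2 onset /kj/ (1→5 rises), coda /∅/ ok → well-formed
[ler.zokj] — σ1 onset /l/, coda /r/ ok; σ2 onset /z/, coda /kj/ (2C) ok → well-formed
[klwa] — violates constraint 4: syllable 1 onset /klw/ has 3 consonants (> 2) → ill-formed
[kgo] — violates constraint 1: syllable 1 onset /kg/: /k/ (stop, 1) → /g/ (stop, 1) does not rise → ill-formed
[zlorg.jwa] — violates constraint 1: syllable 2 onset /jw/: /j/ (glide, 5) → /w/ (glide, 5) does not rise → ill-formed
[sled] — violates constraint 5: syllable 1 coda contains /d/, which is not a licensed coda consonant → ill-formed
[sleg] — σ1 onset /sl/ (2→4 rises), coda /g/ ok → well-formed
Well-formed: [zwaz.kja], [ler.zokj], [sleg] → 3.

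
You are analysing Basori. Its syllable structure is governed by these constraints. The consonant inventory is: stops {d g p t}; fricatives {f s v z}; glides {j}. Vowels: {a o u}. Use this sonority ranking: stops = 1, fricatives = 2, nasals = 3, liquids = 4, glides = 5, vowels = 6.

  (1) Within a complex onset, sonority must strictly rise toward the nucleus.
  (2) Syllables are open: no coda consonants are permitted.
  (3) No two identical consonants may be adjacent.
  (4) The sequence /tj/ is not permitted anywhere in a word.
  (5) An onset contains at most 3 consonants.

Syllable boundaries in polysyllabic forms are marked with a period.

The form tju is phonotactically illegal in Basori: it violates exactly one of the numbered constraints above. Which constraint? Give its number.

tju: contains banned sequence /tj/.
This is a violation of constraint 4: "The sequence /tj/ is not permitted anywhere in a word."
The remaining constraints (1, 2, 3, 5) are satisfied.

4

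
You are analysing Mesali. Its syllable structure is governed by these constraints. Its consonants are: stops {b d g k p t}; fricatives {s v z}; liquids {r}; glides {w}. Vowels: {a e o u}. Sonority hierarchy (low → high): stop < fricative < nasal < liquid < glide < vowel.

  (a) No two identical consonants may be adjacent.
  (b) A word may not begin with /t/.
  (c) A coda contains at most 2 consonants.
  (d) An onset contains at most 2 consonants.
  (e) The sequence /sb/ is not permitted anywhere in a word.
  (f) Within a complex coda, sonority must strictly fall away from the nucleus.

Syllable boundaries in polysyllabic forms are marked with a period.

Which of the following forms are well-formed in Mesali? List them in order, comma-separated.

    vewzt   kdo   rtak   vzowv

kdo, rtak, vzowv

vewzt — violates constraint (c): syllable 1 coda /wzt/ has 3 consonants (> 2) → ill-formed
kdo — σ1 onset /kd/ (2C), coda /∅/ ok → well-formed
rtak — σ1 onset /rt/ (2C), coda /k/ ok → well-formed
vzowv — σ1 onset /vz/ (2C), coda /wv/ (5→2 falls) ok → well-formed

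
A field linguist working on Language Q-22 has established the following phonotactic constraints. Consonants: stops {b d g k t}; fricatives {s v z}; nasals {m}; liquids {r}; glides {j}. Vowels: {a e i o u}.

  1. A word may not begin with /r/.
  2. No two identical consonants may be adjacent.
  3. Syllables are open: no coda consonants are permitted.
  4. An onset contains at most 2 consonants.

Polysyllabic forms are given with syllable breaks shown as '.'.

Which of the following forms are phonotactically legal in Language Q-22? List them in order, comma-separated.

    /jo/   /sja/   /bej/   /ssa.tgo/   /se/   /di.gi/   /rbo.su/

/jo/ — σ1 onset /j/, coda /∅/ ok → phonotactically legal
/sja/ — σ1 onset /sj/ (2C), coda /∅/ ok → phonotactically legal
/bej/ — violates constraint 3: syllable 1 coda /j/ has 1 consonant (> 0) → phonotactically illegal
/ssa.tgo/ — violates constraint 2: adjacent identical consonants /ss/ → phonotactically illegal
/se/ — σ1 onset /s/, coda /∅/ ok → phonotactically legal
/di.gi/ — σ1 onset /d/, coda /∅/ ok; σ2 onset /g/, coda /∅/ ok → phonotactically legal
/rbo.su/ — violates constraint 1: word begins with /r/ → phonotactically illegal

/jo/, /sja/, /se/, /di.gi/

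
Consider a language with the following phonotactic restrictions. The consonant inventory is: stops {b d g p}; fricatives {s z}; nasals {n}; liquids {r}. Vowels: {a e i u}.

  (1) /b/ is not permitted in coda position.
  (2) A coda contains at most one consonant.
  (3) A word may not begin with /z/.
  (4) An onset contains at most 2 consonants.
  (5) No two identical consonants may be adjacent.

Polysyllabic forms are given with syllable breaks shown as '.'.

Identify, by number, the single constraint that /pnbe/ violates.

4

/pnbe/: syllable 1 onset /pnb/ has 3 consonants (> 2).
This is a violation of constraint 4: "An onset contains at most 2 consonants."
The remaining constraints (1, 2, 3, 5) are satisfied.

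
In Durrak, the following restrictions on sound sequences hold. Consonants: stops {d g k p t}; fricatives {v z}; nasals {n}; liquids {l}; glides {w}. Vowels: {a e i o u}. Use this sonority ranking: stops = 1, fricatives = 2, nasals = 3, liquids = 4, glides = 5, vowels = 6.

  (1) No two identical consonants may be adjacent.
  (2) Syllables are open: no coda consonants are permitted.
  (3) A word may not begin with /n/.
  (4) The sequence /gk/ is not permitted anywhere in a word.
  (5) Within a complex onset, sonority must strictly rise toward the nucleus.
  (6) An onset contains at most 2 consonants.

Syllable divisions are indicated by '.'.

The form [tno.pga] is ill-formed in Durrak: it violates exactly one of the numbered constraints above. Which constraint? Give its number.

[tno.pga]: syllable 2 onset /pg/: /p/ (stop, 1) → /g/ (stop, 1) does not rise.
This is a violation of constraint 5: "Within a complex onset, sonority must strictly rise toward the nucleus."
The remaining constraints (1, 2, 3, 4, 6) are satisfied.

5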